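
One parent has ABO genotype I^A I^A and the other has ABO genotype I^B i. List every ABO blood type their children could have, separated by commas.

Gametes from I^A I^A × I^B i give offspring ABO genotypes I^A I^B, I^A i, i.e. phenotypes A, AB.

A, AB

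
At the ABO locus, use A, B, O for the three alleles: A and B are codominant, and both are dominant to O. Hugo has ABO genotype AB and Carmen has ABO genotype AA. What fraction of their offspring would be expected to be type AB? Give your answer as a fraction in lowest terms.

1/2

ABO cross AB × AA → offspring phenotypes: 1/2 A, 1/2 AB.
So P(type AB) = 1/2.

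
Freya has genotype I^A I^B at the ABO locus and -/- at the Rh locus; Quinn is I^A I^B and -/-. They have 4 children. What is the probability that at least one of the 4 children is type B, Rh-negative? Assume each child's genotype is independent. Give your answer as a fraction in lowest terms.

175/256

ABO cross I^A I^B × I^A I^B → 1/4 A, 1/4 B, 1/2 AB.
Rh cross -/- × -/- → 1 Rh-; so P(type B, Rh-negative) = 1/4 × 1 = 1/4 per child.
P(none) = (3/4)^4 = 81/256; P(at least one) = 1 − 81/256 = 175/256.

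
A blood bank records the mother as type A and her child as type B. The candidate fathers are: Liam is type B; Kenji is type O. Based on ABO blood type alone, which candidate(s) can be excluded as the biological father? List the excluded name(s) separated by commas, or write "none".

Kenji

A candidate is excluded only if no genotype consistent with his phenotype could produce a type B child with a type A mother.
Kenji (type O): no genotype consistent with that phenotype can produce a type-B child with a type-A mother.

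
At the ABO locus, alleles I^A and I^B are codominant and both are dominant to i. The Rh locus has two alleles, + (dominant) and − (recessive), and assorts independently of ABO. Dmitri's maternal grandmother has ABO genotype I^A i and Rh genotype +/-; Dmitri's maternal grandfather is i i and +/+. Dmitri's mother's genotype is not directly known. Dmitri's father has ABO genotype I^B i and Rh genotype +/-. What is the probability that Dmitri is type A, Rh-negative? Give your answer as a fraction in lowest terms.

Dmitri's mother's ABO genotype from I^A i × i i: 1/2 I^A i, 1/2 i i.
Crossing each possibility with the father I^B i and summing P(type A): 1/2·1/4 + 1/2·0 = 1/8.
Similarly for Rh via the mother's Rh distribution: P(Rh-) = 1/8.
Independent loci: 1/8 × 1/8 = 1/64.

1/64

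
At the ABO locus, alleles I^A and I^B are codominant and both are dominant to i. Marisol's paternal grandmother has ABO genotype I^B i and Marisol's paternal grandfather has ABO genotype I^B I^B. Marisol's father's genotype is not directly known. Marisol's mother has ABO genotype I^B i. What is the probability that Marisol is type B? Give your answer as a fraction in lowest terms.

Marisol's father's ABO genotype from I^B i × I^B I^B: 1/2 I^B I^B, 1/2 I^B i.
Crossing each possibility with the mother I^B i and summing P(type B): 1/2·1 + 1/2·3/4 = 7/8.

7/8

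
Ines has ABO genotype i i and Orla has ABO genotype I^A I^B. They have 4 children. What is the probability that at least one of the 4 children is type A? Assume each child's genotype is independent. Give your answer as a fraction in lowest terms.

ABO cross i i × I^A I^B → 1/2 A, 1/2 B.
So P(type A) = 1/2 per child.
P(none) = (1/2)^4 = 1/16; P(at least one) = 1 − 1/16 = 15/16.

15/16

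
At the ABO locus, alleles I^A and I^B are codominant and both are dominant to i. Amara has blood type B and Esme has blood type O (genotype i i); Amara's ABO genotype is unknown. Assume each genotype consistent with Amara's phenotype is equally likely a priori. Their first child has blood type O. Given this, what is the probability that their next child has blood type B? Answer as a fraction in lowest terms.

1/2

Possible genotypes: Amara ∈ {I^B I^B, I^B i}; Esme ∈ {i i}.
Weight each parental genotype pair by prior × P(type-O child):
  I^B i × i i: posterior weight 1; P(next child type B) = 1/2.
Weighted sum = 1/2.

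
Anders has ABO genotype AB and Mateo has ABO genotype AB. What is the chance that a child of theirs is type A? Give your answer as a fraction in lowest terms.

1/4

ABO cross AB × AB → offspring phenotypes: 1/4 A, 1/4 B, 1/2 AB.
So P(type A) = 1/4.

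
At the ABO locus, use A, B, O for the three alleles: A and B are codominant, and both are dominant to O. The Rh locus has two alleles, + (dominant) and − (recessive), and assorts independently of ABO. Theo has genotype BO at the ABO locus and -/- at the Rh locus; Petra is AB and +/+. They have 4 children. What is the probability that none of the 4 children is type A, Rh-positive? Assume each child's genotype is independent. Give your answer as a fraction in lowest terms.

81/256

ABO cross BO × AB → 1/4 A, 1/2 B, 1/4 AB.
Rh cross -/- × +/+ → 1 Rh+; so P(type A, Rh-positive) = 1/4 × 1 = 1/4 per child.
P(not type A, Rh-positive) = 3/4 for one child; (3/4)^4 = 81/256.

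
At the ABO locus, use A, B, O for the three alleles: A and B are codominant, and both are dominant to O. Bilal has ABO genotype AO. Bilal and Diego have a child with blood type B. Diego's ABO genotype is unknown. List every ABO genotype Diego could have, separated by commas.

AB, BB, BO

For each candidate genotype of Diego, check whether crossing it with AO can produce every observed child phenotype.
  AA → possible child types {A} ✗
  AB → possible child types {A, B, AB} ✓
  AO → possible child types {O, A} ✗
  BB → possible child types {B, AB} ✓
  BO → possible child types {O, A, B, AB} ✓
  OO → possible child types {O, A} ✗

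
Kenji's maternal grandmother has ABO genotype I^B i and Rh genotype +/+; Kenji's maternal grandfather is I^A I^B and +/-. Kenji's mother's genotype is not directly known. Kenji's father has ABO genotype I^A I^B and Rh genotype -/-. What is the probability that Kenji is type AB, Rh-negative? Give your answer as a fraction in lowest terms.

3/32

Kenji's mother's ABO genotype from I^B i × I^A I^B: 1/4 I^A I^B, 1/4 I^A i, 1/4 I^B I^B, 1/4 I^B i.
Crossing each possibility with the father I^A I^B and summing P(type AB): 1/4·1/2 + 1/4·1/4 + 1/4·1/2 + 1/4·1/4 = 3/8.
Similarly for Rh via the mother's Rh distribution: P(Rh-) = 1/4.
Independent loci: 3/8 × 1/4 = 3/32.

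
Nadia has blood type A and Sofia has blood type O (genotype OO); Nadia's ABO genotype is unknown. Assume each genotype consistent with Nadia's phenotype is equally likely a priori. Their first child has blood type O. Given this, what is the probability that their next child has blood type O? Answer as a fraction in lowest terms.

1/2

Possible genotypes: Nadia ∈ {AA, AO}; Sofia ∈ {OO}.
Weight each parental genotype pair by prior × P(type-O child):
  AO × OO: posterior weight 1; P(next child type O) = 1/2.
Weighted sum = 1/2.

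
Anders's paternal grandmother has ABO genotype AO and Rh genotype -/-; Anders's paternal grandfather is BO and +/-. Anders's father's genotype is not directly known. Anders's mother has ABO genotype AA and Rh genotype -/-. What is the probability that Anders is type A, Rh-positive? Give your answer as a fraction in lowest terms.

3/16

Anders's father's ABO genotype from AO × BO: 1/4 AB, 1/4 AO, 1/4 BO, 1/4 OO.
Crossing each possibility with the mother AA and summing P(type A): 1/4·1/2 + 1/4·1 + 1/4·1/2 + 1/4·1 = 3/4.
Similarly for Rh via the father's Rh distribution: P(Rh+) = 1/4.
Independent loci: 3/4 × 1/4 = 3/16.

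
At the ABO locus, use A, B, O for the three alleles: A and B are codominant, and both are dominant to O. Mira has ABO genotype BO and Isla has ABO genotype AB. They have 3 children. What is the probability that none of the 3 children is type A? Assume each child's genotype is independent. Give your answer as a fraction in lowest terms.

27/64

ABO cross BO × AB → 1/4 A, 1/2 B, 1/4 AB.
So P(type A) = 1/4 per child.
P(not type A) = 3/4 for one child; (3/4)^3 = 27/64.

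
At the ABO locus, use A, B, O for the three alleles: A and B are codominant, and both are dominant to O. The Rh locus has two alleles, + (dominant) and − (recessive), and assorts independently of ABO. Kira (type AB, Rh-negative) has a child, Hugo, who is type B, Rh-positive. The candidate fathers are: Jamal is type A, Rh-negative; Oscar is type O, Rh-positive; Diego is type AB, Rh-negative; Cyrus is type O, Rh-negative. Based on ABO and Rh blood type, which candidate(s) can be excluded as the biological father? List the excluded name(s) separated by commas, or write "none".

Jamal, Diego, Cyrus

A candidate is excluded only if no genotype consistent with his phenotype could produce a type B, Rh-positive child with a type AB, Rh-negative mother.
Jamal (type A, Rh-): no genotype consistent with that phenotype can produce a type-B Rh+ child with a type-AB mother.
Diego (type AB, Rh-): no genotype consistent with that phenotype can produce a type-B Rh+ child with a type-AB mother.
Cyrus (type O, Rh-): no genotype consistent with that phenotype can produce a type-B Rh+ child with a type-AB mother.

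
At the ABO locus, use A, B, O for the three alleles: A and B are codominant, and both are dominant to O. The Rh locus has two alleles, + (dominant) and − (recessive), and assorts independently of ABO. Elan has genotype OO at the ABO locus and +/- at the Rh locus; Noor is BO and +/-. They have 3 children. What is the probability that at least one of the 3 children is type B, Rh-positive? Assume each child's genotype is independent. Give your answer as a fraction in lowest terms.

ABO cross OO × BO → 1/2 O, 1/2 B.
Rh cross +/- × +/- → 3/4 Rh+, 1/4 Rh-; so P(type B, Rh-positive) = 1/2 × 3/4 = 3/8 per child.
P(none) = (5/8)^3 = 125/512; P(at least one) = 1 − 125/512 = 387/512.

387/512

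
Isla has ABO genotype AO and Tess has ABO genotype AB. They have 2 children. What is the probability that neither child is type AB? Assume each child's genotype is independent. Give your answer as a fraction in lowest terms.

ABO cross AO × AB → 1/2 A, 1/4 B, 1/4 AB.
So P(type AB) = 1/4 per child.
P(not type AB) = 3/4 for one child; (3/4)^2 = 9/16.

9/16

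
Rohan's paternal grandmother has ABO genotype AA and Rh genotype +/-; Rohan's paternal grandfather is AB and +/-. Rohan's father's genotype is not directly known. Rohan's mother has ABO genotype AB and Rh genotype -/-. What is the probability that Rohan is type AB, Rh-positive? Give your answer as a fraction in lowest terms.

Rohan's father's ABO genotype from AA × AB: 1/2 AA, 1/2 AB.
Crossing each possibility with the mother AB and summing P(type AB): 1/2·1/2 + 1/2·1/2 = 1/2.
Similarly for Rh via the father's Rh distribution: P(Rh+) = 1/2.
Independent loci: 1/2 × 1/2 = 1/4.

1/4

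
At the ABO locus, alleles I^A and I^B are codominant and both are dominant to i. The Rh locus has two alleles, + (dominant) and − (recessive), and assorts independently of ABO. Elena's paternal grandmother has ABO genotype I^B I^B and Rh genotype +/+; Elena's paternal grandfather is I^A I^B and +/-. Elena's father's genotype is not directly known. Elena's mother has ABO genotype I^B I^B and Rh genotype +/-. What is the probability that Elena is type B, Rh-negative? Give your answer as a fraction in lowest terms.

3/32

Elena's father's ABO genotype from I^B I^B × I^A I^B: 1/2 I^A I^B, 1/2 I^B I^B.
Crossing each possibility with the mother I^B I^B and summing P(type B): 1/2·1/2 + 1/2·1 = 3/4.
Similarly for Rh via the father's Rh distribution: P(Rh-) = 1/8.
Independent loci: 3/4 × 1/8 = 3/32.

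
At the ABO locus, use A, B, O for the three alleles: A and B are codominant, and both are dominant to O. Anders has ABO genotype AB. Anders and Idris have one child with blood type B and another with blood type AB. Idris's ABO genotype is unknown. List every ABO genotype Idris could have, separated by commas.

AB, AO, BB, BO

For each candidate genotype of Idris, check whether crossing it with AB can produce every observed child phenotype.
  AA → possible child types {A, AB} ✗
  AB → possible child types {A, B, AB} ✓
  AO → possible child types {A, B, AB} ✓
  BB → possible child types {B, AB} ✓
  BO → possible child types {A, B, AB} ✓
  OO → possible child types {A, B} ✗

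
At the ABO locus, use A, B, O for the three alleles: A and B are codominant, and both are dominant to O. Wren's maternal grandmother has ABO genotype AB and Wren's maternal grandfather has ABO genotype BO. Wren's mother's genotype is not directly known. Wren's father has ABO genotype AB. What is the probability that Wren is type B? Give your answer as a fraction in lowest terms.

3/8

Wren's mother's ABO genotype from AB × BO: 1/4 AB, 1/4 AO, 1/4 BB, 1/4 BO.
Crossing each possibility with the father AB and summing P(type B): 1/4·1/4 + 1/4·1/4 + 1/4·1/2 + 1/4·1/2 = 3/8.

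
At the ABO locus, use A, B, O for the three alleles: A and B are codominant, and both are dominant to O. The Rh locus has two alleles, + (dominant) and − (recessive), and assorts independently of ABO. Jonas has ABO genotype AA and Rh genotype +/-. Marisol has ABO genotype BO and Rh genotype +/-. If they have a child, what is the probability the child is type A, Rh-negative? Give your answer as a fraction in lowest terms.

1/8

ABO cross AA × BO → offspring phenotypes: 1/2 A, 1/2 AB.
Rh cross +/- × +/- → 3/4 Rh+, 1/4 Rh-.
Independent loci: P(type A, Rh-negative) = 1/2 × 1/4 = 1/8.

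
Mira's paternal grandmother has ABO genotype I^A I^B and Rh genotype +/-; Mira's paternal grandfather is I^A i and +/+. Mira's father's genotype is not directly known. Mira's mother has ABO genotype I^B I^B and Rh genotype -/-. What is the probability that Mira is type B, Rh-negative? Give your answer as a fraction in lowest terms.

Mira's father's ABO genotype from I^A I^B × I^A i: 1/4 I^A I^A, 1/4 I^A I^B, 1/4 I^A i, 1/4 I^B i.
Crossing each possibility with the mother I^B I^B and summing P(type B): 1/4·0 + 1/4·1/2 + 1/4·1/2 + 1/4·1 = 1/2.
Similarly for Rh via the father's Rh distribution: P(Rh-) = 1/4.
Independent loci: 1/2 × 1/4 = 1/8.

1/8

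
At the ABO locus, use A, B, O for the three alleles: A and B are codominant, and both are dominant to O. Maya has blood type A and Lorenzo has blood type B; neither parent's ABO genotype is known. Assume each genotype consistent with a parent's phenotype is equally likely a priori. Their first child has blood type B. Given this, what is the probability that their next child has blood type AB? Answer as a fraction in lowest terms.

5/12

Possible genotypes: Maya ∈ {AA, AO}; Lorenzo ∈ {BB, BO}.
Weight each parental genotype pair by prior × P(type-B child):
  AO × BB: posterior weight 2/3; P(next child type AB) = 1/2.
  AO × BO: posterior weight 1/3; P(next child type AB) = 1/4.
Weighted sum = 5/12.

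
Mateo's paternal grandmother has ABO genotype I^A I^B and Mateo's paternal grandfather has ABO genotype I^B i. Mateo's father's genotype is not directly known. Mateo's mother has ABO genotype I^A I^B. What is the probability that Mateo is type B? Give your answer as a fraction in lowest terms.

Mateo's father's ABO genotype from I^A I^B × I^B i: 1/4 I^A I^B, 1/4 I^A i, 1/4 I^B I^B, 1/4 I^B i.
Crossing each possibility with the mother I^A I^B and summing P(type B): 1/4·1/4 + 1/4·1/4 + 1/4·1/2 + 1/4·1/2 = 3/8.

3/8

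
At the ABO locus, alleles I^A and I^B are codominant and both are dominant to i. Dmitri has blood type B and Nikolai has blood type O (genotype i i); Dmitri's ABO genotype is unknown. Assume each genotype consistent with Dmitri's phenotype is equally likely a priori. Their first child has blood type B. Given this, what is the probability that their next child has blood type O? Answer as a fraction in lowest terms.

Possible genotypes: Dmitri ∈ {I^B I^B, I^B i}; Nikolai ∈ {i i}.
Weight each parental genotype pair by prior × P(type-B child):
  I^B I^B × i i: posterior weight 2/3; P(next child type O) = 0.
  I^B i × i i: posterior weight 1/3; P(next child type O) = 1/2.
Weighted sum = 1/6.

1/6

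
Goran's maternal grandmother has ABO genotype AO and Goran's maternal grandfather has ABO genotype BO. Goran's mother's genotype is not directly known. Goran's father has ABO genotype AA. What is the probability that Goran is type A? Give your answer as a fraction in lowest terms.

Goran's mother's ABO genotype from AO × BO: 1/4 AB, 1/4 AO, 1/4 BO, 1/4 OO.
Crossing each possibility with the father AA and summing P(type A): 1/4·1/2 + 1/4·1 + 1/4·1/2 + 1/4·1 = 3/4.

3/4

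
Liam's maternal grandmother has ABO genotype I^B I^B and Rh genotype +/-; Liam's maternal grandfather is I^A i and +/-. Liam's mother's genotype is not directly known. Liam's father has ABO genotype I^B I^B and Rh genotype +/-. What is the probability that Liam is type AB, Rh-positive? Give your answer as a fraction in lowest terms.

3/16

Liam's mother's ABO genotype from I^B I^B × I^A i: 1/2 I^A I^B, 1/2 I^B i.
Crossing each possibility with the father I^B I^B and summing P(type AB): 1/2·1/2 + 1/2·0 = 1/4.
Similarly for Rh via the mother's Rh distribution: P(Rh+) = 3/4.
Independent loci: 1/4 × 3/4 = 3/16.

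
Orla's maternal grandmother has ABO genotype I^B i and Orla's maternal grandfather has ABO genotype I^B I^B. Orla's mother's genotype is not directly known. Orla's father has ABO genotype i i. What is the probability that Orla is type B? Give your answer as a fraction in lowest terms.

Orla's mother's ABO genotype from I^B i × I^B I^B: 1/2 I^B I^B, 1/2 I^B i.
Crossing each possibility with the father i i and summing P(type B): 1/2·1 + 1/2·1/2 = 3/4.

3/4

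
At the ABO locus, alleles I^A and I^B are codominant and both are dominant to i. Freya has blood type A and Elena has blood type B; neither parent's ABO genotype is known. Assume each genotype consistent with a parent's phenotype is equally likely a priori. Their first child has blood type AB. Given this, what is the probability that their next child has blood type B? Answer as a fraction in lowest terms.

Possible genotypes: Freya ∈ {I^A I^A, I^A i}; Elena ∈ {I^B I^B, I^B i}.
Weight each parental genotype pair by prior × P(type-AB child):
  I^A I^A × I^B I^B: posterior weight 4/9; P(next child type B) = 0.
  I^A I^A × I^B i: posterior weight 2/9; P(next child type B) = 0.
  I^A i × I^B I^B: posterior weight 2/9; P(next child type B) = 1/2.
  I^A i × I^B i: posterior weight 1/9; P(next child type B) = 1/4.
Weighted sum = 5/36.

5/36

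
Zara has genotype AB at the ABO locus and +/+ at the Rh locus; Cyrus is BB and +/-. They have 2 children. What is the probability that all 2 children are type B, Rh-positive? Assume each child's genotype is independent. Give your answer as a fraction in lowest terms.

1/4

ABO cross AB × BB → 1/2 B, 1/2 AB.
Rh cross +/+ × +/- → 1 Rh+; so P(type B, Rh-positive) = 1/2 × 1 = 1/2 per child.
All 2 independent: (1/2)^2 = 1/4.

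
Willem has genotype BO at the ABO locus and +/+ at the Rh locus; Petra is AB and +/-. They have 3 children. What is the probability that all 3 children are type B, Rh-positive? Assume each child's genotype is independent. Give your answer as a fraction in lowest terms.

ABO cross BO × AB → 1/4 A, 1/2 B, 1/4 AB.
Rh cross +/+ × +/- → 1 Rh+; so P(type B, Rh-positive) = 1/2 × 1 = 1/2 per child.
All 3 independent: (1/2)^3 = 1/8.

1/8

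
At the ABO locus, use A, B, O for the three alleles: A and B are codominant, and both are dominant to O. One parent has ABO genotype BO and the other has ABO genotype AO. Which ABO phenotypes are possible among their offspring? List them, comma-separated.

O, A, B, AB

Gametes from BO × AO give offspring ABO genotypes AB, AO, BO, OO, i.e. phenotypes O, A, B, AB.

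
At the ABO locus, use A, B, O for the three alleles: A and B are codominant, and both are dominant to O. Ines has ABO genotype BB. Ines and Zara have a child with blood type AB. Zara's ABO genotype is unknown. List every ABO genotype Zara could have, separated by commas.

AA, AB, AO

For each candidate genotype of Zara, check whether crossing it with BB can produce every observed child phenotype.
  AA → possible child types {AB} ✓
  AB → possible child types {B, AB} ✓
  AO → possible child types {B, AB} ✓
  BB → possible child types {B} ✗
  BO → possible child types {B} ✗
  OO → possible child types {B} ✗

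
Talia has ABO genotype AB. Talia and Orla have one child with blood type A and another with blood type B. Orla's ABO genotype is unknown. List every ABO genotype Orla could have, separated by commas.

AB, AO, BO, OO

For each candidate genotype of Orla, check whether crossing it with AB can produce every observed child phenotype.
  AA → possible child types {A, AB} ✗
  AB → possible child types {A, B, AB} ✓
  AO → possible child types {A, B, AB} ✓
  BB → possible child types {B, AB} ✗
  BO → possible child types {A, B, AB} ✓
  OO → possible child types {A, B} ✓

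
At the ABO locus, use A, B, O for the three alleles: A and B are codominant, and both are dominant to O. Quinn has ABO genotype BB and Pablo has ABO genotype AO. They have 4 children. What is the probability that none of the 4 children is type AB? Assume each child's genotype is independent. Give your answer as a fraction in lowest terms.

1/16

ABO cross BB × AO → 1/2 B, 1/2 AB.
So P(type AB) = 1/2 per child.
P(not type AB) = 1/2 for one child; (1/2)^4 = 1/16.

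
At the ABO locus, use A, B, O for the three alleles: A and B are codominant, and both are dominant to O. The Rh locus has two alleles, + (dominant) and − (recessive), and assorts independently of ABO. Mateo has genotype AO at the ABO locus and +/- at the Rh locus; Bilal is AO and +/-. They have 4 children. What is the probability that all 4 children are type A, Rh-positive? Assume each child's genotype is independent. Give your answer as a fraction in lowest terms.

6561/65536

ABO cross AO × AO → 1/4 O, 3/4 A.
Rh cross +/- × +/- → 3/4 Rh+, 1/4 Rh-; so P(type A, Rh-positive) = 3/4 × 3/4 = 9/16 per child.
All 4 independent: (9/16)^4 = 6561/65536.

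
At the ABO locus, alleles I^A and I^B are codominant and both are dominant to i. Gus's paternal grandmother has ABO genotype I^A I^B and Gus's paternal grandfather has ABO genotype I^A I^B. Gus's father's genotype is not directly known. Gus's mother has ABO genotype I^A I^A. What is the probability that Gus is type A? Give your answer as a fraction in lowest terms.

1/2

Gus's father's ABO genotype from I^A I^B × I^A I^B: 1/4 I^A I^A, 1/2 I^A I^B, 1/4 I^B I^B.
Crossing each possibility with the mother I^A I^A and summing P(type A): 1/4·1 + 1/2·1/2 + 1/4·0 = 1/2.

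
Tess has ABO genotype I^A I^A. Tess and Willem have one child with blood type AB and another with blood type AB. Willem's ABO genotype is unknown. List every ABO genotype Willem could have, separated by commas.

For each candidate genotype of Willem, check whether crossing it with I^A I^A can produce every observed child phenotype.
  I^A I^A → possible child types {A} ✗
  I^A I^B → possible child types {A, AB} ✓
  I^A i → possible child types {A} ✗
  I^B I^B → possible child types {AB} ✓
  I^B i → possible child types {A, AB} ✓
  i i → possible child types {A} ✗

I^A I^B, I^B I^B, I^B i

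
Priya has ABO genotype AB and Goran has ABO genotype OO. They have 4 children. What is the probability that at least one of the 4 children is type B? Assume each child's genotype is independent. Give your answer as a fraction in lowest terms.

ABO cross AB × OO → 1/2 A, 1/2 B.
So P(type B) = 1/2 per child.
P(none) = (1/2)^4 = 1/16; P(at least one) = 1 − 1/16 = 15/16.

15/16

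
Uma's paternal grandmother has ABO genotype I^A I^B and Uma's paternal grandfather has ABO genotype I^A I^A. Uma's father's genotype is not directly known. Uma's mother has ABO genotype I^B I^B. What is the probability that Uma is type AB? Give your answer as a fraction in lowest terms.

3/4

Uma's father's ABO genotype from I^A I^B × I^A I^A: 1/2 I^A I^A, 1/2 I^A I^B.
Crossing each possibility with the mother I^B I^B and summing P(type AB): 1/2·1 + 1/2·1/2 = 3/4.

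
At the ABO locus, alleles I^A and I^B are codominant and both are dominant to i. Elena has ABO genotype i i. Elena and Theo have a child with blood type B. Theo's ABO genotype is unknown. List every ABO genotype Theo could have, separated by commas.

For each candidate genotype of Theo, check whether crossing it with i i can produce every observed child phenotype.
  I^A I^A → possible child types {A} ✗
  I^A I^B → possible child types {A, B} ✓
  I^A i → possible child types {O, A} ✗
  I^B I^B → possible child types {B} ✓
  I^B i → possible child types {O, B} ✓
  i i → possible child types {O} ✗

I^A I^B, I^B I^B, I^B i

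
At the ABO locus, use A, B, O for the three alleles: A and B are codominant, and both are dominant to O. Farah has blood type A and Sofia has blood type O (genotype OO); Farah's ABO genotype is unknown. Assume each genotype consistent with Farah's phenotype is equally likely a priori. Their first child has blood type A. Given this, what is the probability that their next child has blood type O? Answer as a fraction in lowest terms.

1/6

Possible genotypes: Farah ∈ {AA, AO}; Sofia ∈ {OO}.
Weight each parental genotype pair by prior × P(type-A child):
  AA × OO: posterior weight 2/3; P(next child type O) = 0.
  AO × OO: posterior weight 1/3; P(next child type O) = 1/2.
Weighted sum = 1/6.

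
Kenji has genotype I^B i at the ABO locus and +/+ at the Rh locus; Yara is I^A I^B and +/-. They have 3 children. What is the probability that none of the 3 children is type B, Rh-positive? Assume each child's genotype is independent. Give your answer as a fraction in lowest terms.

1/8

ABO cross I^B i × I^A I^B → 1/4 A, 1/2 B, 1/4 AB.
Rh cross +/+ × +/- → 1 Rh+; so P(type B, Rh-positive) = 1/2 × 1 = 1/2 per child.
P(not type B, Rh-positive) = 1/2 for one child; (1/2)^3 = 1/8.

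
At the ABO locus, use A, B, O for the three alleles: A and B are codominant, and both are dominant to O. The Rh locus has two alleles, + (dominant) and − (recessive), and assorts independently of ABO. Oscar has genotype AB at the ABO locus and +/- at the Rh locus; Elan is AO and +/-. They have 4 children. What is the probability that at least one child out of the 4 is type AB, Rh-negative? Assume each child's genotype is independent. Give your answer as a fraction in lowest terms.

14911/65536

ABO cross AB × AO → 1/2 A, 1/4 B, 1/4 AB.
Rh cross +/- × +/- → 3/4 Rh+, 1/4 Rh-; so P(type AB, Rh-negative) = 1/4 × 1/4 = 1/16 per child.
P(none) = (15/16)^4 = 50625/65536; P(at least one) = 1 − 50625/65536 = 14911/65536.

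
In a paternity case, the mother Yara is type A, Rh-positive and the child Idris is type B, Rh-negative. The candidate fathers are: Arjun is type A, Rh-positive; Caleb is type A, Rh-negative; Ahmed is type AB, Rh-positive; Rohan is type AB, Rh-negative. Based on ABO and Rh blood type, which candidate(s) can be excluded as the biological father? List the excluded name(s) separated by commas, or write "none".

Arjun, Caleb

A candidate is excluded only if no genotype consistent with his phenotype could produce a type B, Rh-negative child with a type A, Rh-positive mother.
Arjun (type A, Rh+): no genotype consistent with that phenotype can produce a type-B Rh- child with a type-A mother.
Caleb (type A, Rh-): no genotype consistent with that phenotype can produce a type-B Rh- child with a type-A mother.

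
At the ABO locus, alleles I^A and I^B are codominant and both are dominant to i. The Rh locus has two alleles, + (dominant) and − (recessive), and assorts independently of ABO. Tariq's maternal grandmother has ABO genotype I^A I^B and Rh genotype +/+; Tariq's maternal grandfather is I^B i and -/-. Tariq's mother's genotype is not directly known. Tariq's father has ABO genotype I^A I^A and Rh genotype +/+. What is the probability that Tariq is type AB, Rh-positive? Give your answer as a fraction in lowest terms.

1/2

Tariq's mother's ABO genotype from I^A I^B × I^B i: 1/4 I^A I^B, 1/4 I^A i, 1/4 I^B I^B, 1/4 I^B i.
Crossing each possibility with the father I^A I^A and summing P(type AB): 1/4·1/2 + 1/4·0 + 1/4·1 + 1/4·1/2 = 1/2.
Similarly for Rh via the mother's Rh distribution: P(Rh+) = 1.
Independent loci: 1/2 × 1 = 1/2.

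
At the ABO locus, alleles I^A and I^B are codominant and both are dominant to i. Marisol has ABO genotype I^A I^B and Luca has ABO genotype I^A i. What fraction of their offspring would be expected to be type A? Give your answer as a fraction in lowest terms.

1/2

ABO cross I^A I^B × I^A i → offspring phenotypes: 1/2 A, 1/4 B, 1/4 AB.
So P(type A) = 1/2.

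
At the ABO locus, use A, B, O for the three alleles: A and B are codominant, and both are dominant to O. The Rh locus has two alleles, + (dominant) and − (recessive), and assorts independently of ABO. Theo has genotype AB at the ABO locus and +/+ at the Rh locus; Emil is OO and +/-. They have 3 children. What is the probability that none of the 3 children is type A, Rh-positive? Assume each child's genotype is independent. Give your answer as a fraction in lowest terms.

ABO cross AB × OO → 1/2 A, 1/2 B.
Rh cross +/+ × +/- → 1 Rh+; so P(type A, Rh-positive) = 1/2 × 1 = 1/2 per child.
P(not type A, Rh-positive) = 1/2 for one child; (1/2)^3 = 1/8.

1/8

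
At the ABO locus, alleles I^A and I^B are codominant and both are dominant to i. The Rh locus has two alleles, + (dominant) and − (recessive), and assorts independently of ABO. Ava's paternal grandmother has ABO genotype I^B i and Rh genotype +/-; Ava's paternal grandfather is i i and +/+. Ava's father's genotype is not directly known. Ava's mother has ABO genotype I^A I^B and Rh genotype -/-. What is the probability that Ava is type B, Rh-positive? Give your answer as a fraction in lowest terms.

Ava's father's ABO genotype from I^B i × i i: 1/2 I^B i, 1/2 i i.
Crossing each possibility with the mother I^A I^B and summing P(type B): 1/2·1/2 + 1/2·1/2 = 1/2.
Similarly for Rh via the father's Rh distribution: P(Rh+) = 3/4.
Independent loci: 1/2 × 3/4 = 3/8.

3/8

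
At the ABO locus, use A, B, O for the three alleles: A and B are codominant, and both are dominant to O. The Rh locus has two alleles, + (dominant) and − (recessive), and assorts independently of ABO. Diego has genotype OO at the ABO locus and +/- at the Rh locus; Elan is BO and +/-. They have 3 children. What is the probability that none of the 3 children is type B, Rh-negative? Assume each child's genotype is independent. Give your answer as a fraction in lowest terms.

ABO cross OO × BO → 1/2 O, 1/2 B.
Rh cross +/- × +/- → 3/4 Rh+, 1/4 Rh-; so P(type B, Rh-negative) = 1/2 × 1/4 = 1/8 per child.
P(not type B, Rh-negative) = 7/8 for one child; (7/8)^3 = 343/512.

343/512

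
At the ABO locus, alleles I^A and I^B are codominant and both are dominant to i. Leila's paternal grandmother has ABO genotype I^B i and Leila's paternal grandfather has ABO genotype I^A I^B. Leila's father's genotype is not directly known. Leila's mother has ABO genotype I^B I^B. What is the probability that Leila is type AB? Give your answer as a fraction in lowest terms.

Leila's father's ABO genotype from I^B i × I^A I^B: 1/4 I^A I^B, 1/4 I^A i, 1/4 I^B I^B, 1/4 I^B i.
Crossing each possibility with the mother I^B I^B and summing P(type AB): 1/4·1/2 + 1/4·1/2 + 1/4·0 + 1/4·0 = 1/4.

1/4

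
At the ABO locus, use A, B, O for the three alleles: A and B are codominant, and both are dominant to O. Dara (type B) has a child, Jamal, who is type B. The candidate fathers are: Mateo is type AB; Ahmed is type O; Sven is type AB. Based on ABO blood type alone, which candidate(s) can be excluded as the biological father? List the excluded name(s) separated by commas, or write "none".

A candidate is excluded only if no genotype consistent with his phenotype could produce a type B child with a type B mother.
Every candidate has at least one consistent genotype combination, so none can be excluded.

none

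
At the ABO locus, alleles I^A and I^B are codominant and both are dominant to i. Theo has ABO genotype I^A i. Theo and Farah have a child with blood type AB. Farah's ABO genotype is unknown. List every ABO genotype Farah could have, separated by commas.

I^A I^B, I^B I^B, I^B i

For each candidate genotype of Farah, check whether crossing it with I^A i can produce every observed child phenotype.
  I^A I^A → possible child types {A} ✗
  I^A I^B → possible child types {A, B, AB} ✓
  I^A i → possible child types {O, A} ✗
  I^B I^B → possible child types {B, AB} ✓
  I^B i → possible child types {O, A, B, AB} ✓
  i i → possible child types {O, A} ✗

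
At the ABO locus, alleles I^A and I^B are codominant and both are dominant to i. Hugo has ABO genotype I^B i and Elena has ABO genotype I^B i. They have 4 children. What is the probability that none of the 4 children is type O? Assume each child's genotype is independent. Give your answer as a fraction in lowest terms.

81/256

ABO cross I^B i × I^B i → 1/4 O, 3/4 B.
So P(type O) = 1/4 per child.
P(not type O) = 3/4 for one child; (3/4)^4 = 81/256.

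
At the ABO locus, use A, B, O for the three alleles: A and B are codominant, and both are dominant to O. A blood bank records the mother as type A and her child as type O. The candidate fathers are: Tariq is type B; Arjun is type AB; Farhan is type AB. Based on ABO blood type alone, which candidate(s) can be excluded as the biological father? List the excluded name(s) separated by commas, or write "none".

A candidate is excluded only if no genotype consistent with his phenotype could produce a type O child with a type A mother.
Arjun (type AB): no genotype consistent with that phenotype can produce a type-O child with a type-A mother.
Farhan (type AB): no genotype consistent with that phenotype can produce a type-O child with a type-A mother.

Arjun, Farhan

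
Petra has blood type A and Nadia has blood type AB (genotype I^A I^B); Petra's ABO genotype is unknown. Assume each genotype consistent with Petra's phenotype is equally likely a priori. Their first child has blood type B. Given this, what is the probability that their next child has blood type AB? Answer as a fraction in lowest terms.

1/4

Possible genotypes: Petra ∈ {I^A I^A, I^A i}; Nadia ∈ {I^A I^B}.
Weight each parental genotype pair by prior × P(type-B child):
  I^A i × I^A I^B: posterior weight 1; P(next child type AB) = 1/4.
Weighted sum = 1/4.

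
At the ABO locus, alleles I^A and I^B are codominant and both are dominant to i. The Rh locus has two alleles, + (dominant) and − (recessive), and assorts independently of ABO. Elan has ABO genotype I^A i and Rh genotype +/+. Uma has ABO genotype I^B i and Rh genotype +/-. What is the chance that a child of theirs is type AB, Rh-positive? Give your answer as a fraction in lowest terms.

ABO cross I^A i × I^B i → offspring phenotypes: 1/4 O, 1/4 A, 1/4 B, 1/4 AB.
Rh cross +/+ × +/- → 1 Rh+.
Independent loci: P(type AB, Rh-positive) = 1/4 × 1 = 1/4.

1/4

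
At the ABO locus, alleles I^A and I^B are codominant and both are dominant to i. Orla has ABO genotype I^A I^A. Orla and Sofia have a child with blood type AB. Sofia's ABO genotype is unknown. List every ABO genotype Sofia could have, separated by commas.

I^A I^B, I^B I^B, I^B i

For each candidate genotype of Sofia, check whether crossing it with I^A I^A can produce every observed child phenotype.
  I^A I^A → possible child types {A} ✗
  I^A I^B → possible child types {A, AB} ✓
  I^A i → possible child types {A} ✗
  I^B I^B → possible child types {AB} ✓
  I^B i → possible child types {A, AB} ✓
  i i → possible child types {A} ✗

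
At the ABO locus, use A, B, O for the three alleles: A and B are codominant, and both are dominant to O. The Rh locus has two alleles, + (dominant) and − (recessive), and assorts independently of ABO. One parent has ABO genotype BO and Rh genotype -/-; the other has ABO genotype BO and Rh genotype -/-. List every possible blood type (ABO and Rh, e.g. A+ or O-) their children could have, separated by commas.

Gametes from BO × BO give offspring ABO genotypes BB, BO, OO, i.e. phenotypes O, B.
Rh cross -/- × -/- → phenotypes Rh-.
Combining independently: O-, B-.

O-, B-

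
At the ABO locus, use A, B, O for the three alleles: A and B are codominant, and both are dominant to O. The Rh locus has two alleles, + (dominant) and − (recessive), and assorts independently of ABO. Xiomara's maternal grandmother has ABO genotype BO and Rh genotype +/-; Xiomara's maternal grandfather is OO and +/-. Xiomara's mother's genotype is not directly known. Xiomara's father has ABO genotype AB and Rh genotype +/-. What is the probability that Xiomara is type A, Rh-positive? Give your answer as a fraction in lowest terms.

Xiomara's mother's ABO genotype from BO × OO: 1/2 BO, 1/2 OO.
Crossing each possibility with the father AB and summing P(type A): 1/2·1/4 + 1/2·1/2 = 3/8.
Similarly for Rh via the mother's Rh distribution: P(Rh+) = 3/4.
Independent loci: 3/8 × 3/4 = 9/32.

9/32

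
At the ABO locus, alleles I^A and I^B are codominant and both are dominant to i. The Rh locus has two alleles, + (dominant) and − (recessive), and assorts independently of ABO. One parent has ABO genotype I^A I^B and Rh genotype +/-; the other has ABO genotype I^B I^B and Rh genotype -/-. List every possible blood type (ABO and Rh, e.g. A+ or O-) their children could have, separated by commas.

Gametes from I^A I^B × I^B I^B give offspring ABO genotypes I^A I^B, I^B I^B, i.e. phenotypes B, AB.
Rh cross +/- × -/- → phenotypes Rh+, Rh-.
Combining independently: B+, B-, AB+, AB-.

B+, B-, AB+, AB-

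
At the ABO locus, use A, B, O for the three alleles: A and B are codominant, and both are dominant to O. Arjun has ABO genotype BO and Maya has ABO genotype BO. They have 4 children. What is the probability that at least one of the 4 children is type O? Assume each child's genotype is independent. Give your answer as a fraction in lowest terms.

ABO cross BO × BO → 1/4 O, 3/4 B.
So P(type O) = 1/4 per child.
P(none) = (3/4)^4 = 81/256; P(at least one) = 1 − 81/256 = 175/256.

175/256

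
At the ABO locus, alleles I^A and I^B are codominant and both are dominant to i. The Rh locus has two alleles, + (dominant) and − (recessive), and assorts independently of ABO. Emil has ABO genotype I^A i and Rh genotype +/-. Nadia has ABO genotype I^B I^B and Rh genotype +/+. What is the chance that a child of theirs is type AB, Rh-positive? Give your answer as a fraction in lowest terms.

1/2

ABO cross I^A i × I^B I^B → offspring phenotypes: 1/2 B, 1/2 AB.
Rh cross +/- × +/+ → 1 Rh+.
Independent loci: P(type AB, Rh-positive) = 1/2 × 1 = 1/2.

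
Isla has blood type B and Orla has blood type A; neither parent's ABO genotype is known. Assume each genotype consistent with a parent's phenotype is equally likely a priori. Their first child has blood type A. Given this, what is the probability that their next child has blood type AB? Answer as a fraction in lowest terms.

5/12

Possible genotypes: Isla ∈ {BB, BO}; Orla ∈ {AA, AO}.
Weight each parental genotype pair by prior × P(type-A child):
  BO × AA: posterior weight 2/3; P(next child type AB) = 1/2.
  BO × AO: posterior weight 1/3; P(next child type AB) = 1/4.
Weighted sum = 5/12.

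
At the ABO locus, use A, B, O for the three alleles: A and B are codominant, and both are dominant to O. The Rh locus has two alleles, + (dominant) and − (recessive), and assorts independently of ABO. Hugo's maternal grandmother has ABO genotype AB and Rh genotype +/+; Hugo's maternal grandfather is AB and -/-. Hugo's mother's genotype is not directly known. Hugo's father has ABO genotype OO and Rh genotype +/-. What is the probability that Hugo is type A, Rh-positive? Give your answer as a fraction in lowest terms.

3/8

Hugo's mother's ABO genotype from AB × AB: 1/4 AA, 1/2 AB, 1/4 BB.
Crossing each possibility with the father OO and summing P(type A): 1/4·1 + 1/2·1/2 + 1/4·0 = 1/2.
Similarly for Rh via the mother's Rh distribution: P(Rh+) = 3/4.
Independent loci: 1/2 × 3/4 = 3/8.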